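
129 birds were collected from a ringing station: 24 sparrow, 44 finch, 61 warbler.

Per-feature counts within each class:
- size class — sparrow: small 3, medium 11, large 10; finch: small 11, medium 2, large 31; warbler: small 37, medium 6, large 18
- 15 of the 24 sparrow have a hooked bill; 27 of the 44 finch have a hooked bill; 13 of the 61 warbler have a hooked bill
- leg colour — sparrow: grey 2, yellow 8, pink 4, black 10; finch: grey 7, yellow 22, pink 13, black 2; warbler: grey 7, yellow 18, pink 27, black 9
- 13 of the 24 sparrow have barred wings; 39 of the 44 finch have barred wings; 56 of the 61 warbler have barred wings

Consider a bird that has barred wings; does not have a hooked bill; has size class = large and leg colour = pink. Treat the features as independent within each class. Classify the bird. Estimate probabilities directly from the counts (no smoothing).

sparrow: (24/129) × (10/24) × (9/24) × (4/24) × (13/24) ≈ 0.00262435
finch: (44/129) × (31/44) × (17/44) × (13/44) × (39/44) ≈ 0.0243148
warbler: (61/129) × (18/61) × (48/61) × (27/61) × (56/61) ≈ 0.0446156
Highest score → warbler.

warbler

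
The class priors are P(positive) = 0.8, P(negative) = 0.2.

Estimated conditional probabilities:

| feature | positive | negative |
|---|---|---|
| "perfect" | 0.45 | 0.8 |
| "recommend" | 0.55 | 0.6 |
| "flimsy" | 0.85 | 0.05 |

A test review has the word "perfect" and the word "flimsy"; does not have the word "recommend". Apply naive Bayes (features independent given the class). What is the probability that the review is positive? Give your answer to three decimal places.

0.977

positive: 0.8 × 0.45 × (1−0.55) × 0.85 = 0.1377
negative: 0.2 × 0.8 × (1−0.6) × 0.05 = 0.0032
P(positive | x) = 0.1377 / 0.1409 ≈ 0.977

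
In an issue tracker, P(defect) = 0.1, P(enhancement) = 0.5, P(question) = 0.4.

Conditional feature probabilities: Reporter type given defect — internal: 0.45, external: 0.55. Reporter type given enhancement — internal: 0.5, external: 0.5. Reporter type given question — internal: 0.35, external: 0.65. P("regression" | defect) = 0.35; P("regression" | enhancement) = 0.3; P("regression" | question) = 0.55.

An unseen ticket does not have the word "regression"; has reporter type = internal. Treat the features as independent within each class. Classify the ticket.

enhancement

defect: 0.1 × 0.45 × (1−0.35) = 0.02925
enhancement: 0.5 × 0.5 × (1−0.3) = 0.175
question: 0.4 × 0.35 × (1−0.55) = 0.063
Highest score → enhancement.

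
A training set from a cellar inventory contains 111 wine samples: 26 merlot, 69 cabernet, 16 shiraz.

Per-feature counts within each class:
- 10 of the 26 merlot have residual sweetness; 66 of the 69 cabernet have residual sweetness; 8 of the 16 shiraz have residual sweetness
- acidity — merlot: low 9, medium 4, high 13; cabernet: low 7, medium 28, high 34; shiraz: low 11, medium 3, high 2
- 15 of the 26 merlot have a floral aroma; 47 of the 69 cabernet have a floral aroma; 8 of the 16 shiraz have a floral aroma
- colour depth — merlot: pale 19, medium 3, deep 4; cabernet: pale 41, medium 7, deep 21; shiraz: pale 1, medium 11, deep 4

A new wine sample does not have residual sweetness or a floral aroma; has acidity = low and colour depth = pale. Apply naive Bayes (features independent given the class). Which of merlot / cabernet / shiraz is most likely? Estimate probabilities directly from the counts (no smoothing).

merlot

merlot: (26/111) × (16/26) × (9/26) × (11/26) × (19/26) ≈ 0.0154264
cabernet: (69/111) × (3/69) × (7/69) × (22/69) × (41/69) ≈ 0.000519464
shiraz: (16/111) × (8/16) × (11/16) × (8/16) × (1/16) ≈ 0.00154842
Highest score → merlot.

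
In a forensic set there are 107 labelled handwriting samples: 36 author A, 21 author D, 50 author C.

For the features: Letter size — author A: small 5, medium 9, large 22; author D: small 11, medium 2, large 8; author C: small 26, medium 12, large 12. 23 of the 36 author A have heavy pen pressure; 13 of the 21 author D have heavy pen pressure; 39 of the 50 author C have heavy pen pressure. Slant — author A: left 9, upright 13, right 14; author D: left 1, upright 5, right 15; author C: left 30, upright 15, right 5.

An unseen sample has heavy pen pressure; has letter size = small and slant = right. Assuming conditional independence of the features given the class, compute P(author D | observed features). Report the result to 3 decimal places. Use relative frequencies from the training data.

author A: (36/107) × (5/36) × (23/36) × (14/36) ≈ 0.0116101
author D: (21/107) × (11/21) × (13/21) × (15/21) ≈ 0.0454574
author C: (50/107) × (26/50) × (39/50) × (5/50) ≈ 0.0189533
P(author D | x) = 0.0454574 / 0.0760208 ≈ 0.598

0.598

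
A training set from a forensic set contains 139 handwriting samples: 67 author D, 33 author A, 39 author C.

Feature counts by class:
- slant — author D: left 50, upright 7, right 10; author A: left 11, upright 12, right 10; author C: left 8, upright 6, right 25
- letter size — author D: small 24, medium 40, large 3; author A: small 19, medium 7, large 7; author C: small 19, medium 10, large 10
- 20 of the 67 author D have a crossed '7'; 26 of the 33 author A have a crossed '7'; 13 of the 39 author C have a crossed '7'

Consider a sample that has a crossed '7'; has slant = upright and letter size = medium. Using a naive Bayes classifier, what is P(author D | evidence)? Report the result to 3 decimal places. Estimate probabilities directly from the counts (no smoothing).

0.331

author D: (67/139) × (7/67) × (40/67) × (20/67) ≈ 0.00897478
author A: (33/139) × (12/33) × (7/33) × (26/33) ≈ 0.0144281
author C: (39/139) × (6/39) × (10/39) × (13/39) ≈ 0.00368936
P(author D | x) = 0.00897478 / 0.02709224 ≈ 0.331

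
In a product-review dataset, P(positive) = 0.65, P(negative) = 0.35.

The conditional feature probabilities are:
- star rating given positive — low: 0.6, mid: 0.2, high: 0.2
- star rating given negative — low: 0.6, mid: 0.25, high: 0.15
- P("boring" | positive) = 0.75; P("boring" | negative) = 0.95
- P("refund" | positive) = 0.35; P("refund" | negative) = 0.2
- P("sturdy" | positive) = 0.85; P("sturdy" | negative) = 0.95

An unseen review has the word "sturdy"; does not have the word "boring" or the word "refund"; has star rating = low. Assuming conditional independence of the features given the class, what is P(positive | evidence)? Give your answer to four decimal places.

0.8710

positive: 0.65 × 0.6 × (1−0.75) × (1−0.35) × 0.85 = 0.05386875
negative: 0.35 × 0.6 × (1−0.95) × (1−0.2) × 0.95 = 0.00798
P(positive | x) = 0.05386875 / 0.06184875 ≈ 0.8710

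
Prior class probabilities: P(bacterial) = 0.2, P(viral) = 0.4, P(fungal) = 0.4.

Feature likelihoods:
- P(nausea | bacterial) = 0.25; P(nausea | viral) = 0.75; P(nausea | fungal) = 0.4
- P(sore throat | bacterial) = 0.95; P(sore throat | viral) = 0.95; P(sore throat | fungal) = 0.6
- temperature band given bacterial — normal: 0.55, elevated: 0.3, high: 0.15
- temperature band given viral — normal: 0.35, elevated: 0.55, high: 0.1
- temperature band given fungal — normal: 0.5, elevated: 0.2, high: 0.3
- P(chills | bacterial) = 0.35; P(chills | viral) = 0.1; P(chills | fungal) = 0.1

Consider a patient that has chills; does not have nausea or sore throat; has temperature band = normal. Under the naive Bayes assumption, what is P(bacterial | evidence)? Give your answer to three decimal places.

bacterial: 0.2 × (1−0.25) × (1−0.95) × 0.55 × 0.35 = 0.00144375
viral: 0.4 × (1−0.75) × (1−0.95) × 0.35 × 0.1 = 0.000175
fungal: 0.4 × (1−0.4) × (1−0.6) × 0.5 × 0.1 = 0.0048
P(bacterial | x) = 0.00144375 / 0.00641875 ≈ 0.225

0.225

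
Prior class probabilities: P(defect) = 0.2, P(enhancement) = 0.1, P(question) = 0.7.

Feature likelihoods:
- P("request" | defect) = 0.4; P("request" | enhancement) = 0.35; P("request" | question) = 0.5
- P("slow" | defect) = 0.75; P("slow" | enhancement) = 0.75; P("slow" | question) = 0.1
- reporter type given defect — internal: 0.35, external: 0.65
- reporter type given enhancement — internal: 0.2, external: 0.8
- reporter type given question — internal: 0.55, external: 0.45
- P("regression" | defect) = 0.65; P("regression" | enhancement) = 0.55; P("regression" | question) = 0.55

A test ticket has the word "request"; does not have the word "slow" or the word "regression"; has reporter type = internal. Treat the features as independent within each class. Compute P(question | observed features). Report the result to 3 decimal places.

defect: 0.2 × 0.4 × (1−0.75) × 0.35 × (1−0.65) = 0.00245
enhancement: 0.1 × 0.35 × (1−0.75) × 0.2 × (1−0.55) = 0.0007875
question: 0.7 × 0.5 × (1−0.1) × 0.55 × (1−0.55) = 0.0779625
P(question | x) = 0.0779625 / 0.0812 ≈ 0.960

0.960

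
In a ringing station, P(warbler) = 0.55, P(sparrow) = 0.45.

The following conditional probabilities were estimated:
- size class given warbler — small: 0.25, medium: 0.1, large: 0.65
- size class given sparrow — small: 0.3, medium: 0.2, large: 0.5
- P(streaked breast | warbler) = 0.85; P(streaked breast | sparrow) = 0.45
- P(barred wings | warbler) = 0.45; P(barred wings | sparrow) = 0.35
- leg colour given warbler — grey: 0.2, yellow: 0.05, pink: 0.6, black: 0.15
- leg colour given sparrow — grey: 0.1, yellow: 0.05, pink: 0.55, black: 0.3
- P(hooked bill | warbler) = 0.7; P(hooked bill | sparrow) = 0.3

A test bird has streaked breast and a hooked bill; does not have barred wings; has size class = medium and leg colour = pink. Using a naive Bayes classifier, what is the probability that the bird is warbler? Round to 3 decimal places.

0.713

warbler: 0.55 × 0.1 × 0.85 × (1−0.45) × 0.6 × 0.7 = 0.01079925
sparrow: 0.45 × 0.2 × 0.45 × (1−0.35) × 0.55 × 0.3 = 0.004343625
P(warbler | x) = 0.01079925 / 0.015142875 ≈ 0.713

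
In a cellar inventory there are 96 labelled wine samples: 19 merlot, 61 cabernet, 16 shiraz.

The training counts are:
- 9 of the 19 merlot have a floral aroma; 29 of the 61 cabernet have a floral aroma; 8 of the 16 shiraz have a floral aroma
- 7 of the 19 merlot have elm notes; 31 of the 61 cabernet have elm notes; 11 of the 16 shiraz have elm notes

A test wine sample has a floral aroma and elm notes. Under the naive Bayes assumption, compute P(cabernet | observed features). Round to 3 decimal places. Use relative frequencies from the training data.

merlot: (19/96) × (9/19) × (7/19) ≈ 0.0345395
cabernet: (61/96) × (29/61) × (31/61) ≈ 0.153518
shiraz: (16/96) × (8/16) × (11/16) ≈ 0.0572917
P(cabernet | x) = 0.153518 / 0.2453492 ≈ 0.626

0.626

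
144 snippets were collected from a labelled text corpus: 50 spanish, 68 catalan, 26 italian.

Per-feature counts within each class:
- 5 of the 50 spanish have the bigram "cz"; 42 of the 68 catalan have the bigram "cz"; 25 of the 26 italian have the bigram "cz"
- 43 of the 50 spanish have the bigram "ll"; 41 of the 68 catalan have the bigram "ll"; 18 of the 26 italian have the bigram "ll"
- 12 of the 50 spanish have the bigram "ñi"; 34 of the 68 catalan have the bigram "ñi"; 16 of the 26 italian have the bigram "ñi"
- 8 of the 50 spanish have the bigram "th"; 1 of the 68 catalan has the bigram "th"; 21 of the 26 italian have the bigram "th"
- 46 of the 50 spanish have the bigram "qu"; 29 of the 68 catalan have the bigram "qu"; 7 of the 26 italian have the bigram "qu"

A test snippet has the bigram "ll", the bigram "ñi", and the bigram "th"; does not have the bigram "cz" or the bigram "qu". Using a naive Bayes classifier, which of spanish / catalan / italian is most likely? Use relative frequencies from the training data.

spanish: (50/144) × (45/50) × (43/50) × (12/50) × (8/50) × (4/50) = 0.0008256
catalan: (68/144) × (26/68) × (41/68) × (34/68) × (1/68) × (39/68) ≈ 0.000459095
italian: (26/144) × (1/26) × (18/26) × (16/26) × (21/26) × (19/26) ≈ 0.00174626
Highest score → italian.

italian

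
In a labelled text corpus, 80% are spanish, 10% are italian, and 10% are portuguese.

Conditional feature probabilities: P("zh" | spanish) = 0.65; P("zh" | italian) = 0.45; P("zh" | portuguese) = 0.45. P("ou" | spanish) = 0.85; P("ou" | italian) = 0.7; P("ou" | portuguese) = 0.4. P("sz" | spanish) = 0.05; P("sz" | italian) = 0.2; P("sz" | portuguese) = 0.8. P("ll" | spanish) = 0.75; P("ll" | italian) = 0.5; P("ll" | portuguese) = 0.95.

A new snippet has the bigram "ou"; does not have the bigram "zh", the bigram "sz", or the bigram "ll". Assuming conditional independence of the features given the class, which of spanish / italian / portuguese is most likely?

spanish: 0.8 × (1−0.65) × 0.85 × (1−0.05) × (1−0.75) = 0.056525
italian: 0.1 × (1−0.45) × 0.7 × (1−0.2) × (1−0.5) = 0.0154
portuguese: 0.1 × (1−0.45) × 0.4 × (1−0.8) × (1−0.95) = 0.00022
Highest score → spanish.

spanish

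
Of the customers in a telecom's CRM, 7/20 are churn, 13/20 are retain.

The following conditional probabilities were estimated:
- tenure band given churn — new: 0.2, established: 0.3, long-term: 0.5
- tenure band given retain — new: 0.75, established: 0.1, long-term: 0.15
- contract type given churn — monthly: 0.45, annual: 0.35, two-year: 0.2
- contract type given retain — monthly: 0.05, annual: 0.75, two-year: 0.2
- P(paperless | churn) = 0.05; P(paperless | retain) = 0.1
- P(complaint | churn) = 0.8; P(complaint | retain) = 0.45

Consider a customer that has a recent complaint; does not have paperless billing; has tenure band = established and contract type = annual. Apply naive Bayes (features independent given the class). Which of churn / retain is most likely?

churn

churn: 0.35 × 0.3 × 0.35 × (1−0.05) × 0.8 = 0.02793
retain: 0.65 × 0.1 × 0.75 × (1−0.1) × 0.45 = 0.01974375
Highest score → churn.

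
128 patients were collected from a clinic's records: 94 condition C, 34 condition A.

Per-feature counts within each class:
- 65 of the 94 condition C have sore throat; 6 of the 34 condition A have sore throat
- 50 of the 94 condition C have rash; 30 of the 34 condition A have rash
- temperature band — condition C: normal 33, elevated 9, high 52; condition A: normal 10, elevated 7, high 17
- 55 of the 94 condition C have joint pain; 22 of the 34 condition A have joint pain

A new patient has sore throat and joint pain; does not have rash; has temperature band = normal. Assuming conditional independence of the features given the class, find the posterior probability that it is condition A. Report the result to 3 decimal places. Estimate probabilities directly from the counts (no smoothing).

condition C: (94/128) × (65/94) × (44/94) × (33/94) × (55/94) ≈ 0.0488258
condition A: (34/128) × (6/34) × (4/34) × (10/34) × (22/34) ≈ 0.00104951
P(condition A | x) = 0.00104951 / 0.04987531 ≈ 0.021

0.021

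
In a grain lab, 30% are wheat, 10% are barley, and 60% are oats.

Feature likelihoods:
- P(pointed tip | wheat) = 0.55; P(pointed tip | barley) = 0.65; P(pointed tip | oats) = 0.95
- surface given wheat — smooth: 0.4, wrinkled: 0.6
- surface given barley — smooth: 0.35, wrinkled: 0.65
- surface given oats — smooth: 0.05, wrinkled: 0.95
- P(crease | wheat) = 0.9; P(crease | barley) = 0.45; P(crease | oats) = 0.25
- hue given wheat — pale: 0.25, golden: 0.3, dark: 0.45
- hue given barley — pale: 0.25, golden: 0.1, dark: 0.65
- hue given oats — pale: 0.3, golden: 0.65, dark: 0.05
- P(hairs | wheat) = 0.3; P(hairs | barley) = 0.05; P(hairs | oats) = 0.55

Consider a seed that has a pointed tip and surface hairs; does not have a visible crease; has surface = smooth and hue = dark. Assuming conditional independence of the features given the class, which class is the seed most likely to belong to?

wheat

wheat: 0.3 × 0.55 × 0.4 × (1−0.9) × 0.45 × 0.3 = 0.000891
barley: 0.1 × 0.65 × 0.35 × (1−0.45) × 0.65 × 0.05 = 0.00040665625
oats: 0.6 × 0.95 × 0.05 × (1−0.25) × 0.05 × 0.55 = 0.0005878125
Highest score → wheat.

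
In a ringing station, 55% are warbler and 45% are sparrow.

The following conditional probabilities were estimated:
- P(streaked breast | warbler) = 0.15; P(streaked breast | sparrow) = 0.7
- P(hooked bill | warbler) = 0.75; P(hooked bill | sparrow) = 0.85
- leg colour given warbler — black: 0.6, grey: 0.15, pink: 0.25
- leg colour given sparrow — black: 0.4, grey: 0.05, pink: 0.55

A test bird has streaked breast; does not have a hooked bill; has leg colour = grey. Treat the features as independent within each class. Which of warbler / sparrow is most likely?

warbler

warbler: 0.55 × 0.15 × (1−0.75) × 0.15 = 0.00309375
sparrow: 0.45 × 0.7 × (1−0.85) × 0.05 = 0.0023625
Highest score → warbler.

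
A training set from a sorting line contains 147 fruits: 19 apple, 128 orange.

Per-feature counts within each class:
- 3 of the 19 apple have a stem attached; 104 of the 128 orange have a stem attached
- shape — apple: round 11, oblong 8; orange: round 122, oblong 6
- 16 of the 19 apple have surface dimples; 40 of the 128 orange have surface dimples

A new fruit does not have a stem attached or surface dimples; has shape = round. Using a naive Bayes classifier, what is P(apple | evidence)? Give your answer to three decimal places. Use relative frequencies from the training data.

0.085

apple: (19/147) × (16/19) × (11/19) × (3/19) ≈ 0.00994969
orange: (128/147) × (24/128) × (122/128) × (88/128) ≈ 0.106983
P(apple | x) = 0.00994969 / 0.11693269 ≈ 0.085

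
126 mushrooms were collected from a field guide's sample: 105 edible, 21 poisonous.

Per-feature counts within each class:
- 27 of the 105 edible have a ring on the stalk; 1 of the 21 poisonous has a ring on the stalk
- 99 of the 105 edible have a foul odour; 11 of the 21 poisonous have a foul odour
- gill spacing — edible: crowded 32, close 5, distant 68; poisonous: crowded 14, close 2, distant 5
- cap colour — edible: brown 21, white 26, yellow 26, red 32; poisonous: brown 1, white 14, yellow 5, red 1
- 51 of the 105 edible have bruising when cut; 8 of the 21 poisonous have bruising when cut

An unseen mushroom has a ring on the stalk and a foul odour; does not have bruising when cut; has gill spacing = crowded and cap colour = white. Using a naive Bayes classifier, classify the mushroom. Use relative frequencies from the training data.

edible

edible: (105/126) × (27/105) × (99/105) × (32/105) × (26/105) × (54/105) ≈ 0.0078413
poisonous: (21/126) × (1/21) × (11/21) × (14/21) × (14/21) × (13/21) ≈ 0.00114378
Highest score → edible.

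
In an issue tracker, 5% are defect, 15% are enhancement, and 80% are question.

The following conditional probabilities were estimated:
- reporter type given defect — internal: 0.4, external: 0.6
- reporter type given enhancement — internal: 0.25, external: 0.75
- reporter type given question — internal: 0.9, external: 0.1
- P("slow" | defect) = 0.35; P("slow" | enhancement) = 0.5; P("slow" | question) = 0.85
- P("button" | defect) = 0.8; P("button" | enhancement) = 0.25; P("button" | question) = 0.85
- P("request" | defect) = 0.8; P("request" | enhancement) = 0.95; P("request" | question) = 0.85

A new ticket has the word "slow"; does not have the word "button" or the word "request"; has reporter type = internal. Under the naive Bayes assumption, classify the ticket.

defect: 0.05 × 0.4 × 0.35 × (1−0.8) × (1−0.8) = 0.00028
enhancement: 0.15 × 0.25 × 0.5 × (1−0.25) × (1−0.95) = 0.000703125
question: 0.8 × 0.9 × 0.85 × (1−0.85) × (1−0.85) = 0.01377
Highest score → question.

question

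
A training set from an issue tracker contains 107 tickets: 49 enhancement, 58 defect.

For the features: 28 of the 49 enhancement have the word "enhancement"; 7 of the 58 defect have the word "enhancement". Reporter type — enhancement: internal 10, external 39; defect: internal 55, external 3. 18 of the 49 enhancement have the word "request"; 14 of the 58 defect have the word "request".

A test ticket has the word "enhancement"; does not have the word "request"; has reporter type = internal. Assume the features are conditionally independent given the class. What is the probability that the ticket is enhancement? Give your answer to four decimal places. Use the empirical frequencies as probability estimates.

0.4179

enhancement: (49/107) × (28/49) × (10/49) × (31/49) ≈ 0.0337865
defect: (58/107) × (7/58) × (55/58) × (44/58) ≈ 0.0470624
P(enhancement | x) = 0.0337865 / 0.0808489 ≈ 0.4179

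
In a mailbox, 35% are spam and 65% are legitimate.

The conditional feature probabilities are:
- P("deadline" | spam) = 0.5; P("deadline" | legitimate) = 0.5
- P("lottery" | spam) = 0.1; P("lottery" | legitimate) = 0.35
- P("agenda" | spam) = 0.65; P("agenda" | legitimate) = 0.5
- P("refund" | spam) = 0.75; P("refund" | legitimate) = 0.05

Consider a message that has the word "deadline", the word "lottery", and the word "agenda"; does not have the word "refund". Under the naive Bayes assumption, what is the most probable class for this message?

legitimate

spam: 0.35 × 0.5 × 0.1 × 0.65 × (1−0.75) = 0.00284375
legitimate: 0.65 × 0.5 × 0.35 × 0.5 × (1−0.05) = 0.05403125
Highest score → legitimate.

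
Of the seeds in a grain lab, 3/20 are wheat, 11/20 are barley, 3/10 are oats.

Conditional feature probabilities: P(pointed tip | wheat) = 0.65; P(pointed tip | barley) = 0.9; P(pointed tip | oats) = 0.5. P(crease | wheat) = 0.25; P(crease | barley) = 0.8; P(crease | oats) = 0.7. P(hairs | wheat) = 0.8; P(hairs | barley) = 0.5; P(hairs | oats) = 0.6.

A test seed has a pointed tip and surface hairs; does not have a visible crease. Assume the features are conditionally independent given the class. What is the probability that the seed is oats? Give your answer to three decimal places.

0.200

wheat: 0.15 × 0.65 × (1−0.25) × 0.8 = 0.0585
barley: 0.55 × 0.9 × (1−0.8) × 0.5 = 0.0495
oats: 0.3 × 0.5 × (1−0.7) × 0.6 = 0.027
P(oats | x) = 0.027 / 0.135 ≈ 0.200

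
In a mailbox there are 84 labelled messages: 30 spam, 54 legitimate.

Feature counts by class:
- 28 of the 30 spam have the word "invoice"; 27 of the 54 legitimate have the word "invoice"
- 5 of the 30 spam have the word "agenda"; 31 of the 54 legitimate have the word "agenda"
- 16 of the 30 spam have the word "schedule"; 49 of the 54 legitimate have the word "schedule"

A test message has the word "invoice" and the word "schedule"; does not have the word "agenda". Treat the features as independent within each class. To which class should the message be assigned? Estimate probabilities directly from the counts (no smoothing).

spam

spam: (30/84) × (28/30) × (25/30) × (16/30) ≈ 0.148148
legitimate: (54/84) × (27/54) × (23/54) × (49/54) ≈ 0.124228
Highest score → spam.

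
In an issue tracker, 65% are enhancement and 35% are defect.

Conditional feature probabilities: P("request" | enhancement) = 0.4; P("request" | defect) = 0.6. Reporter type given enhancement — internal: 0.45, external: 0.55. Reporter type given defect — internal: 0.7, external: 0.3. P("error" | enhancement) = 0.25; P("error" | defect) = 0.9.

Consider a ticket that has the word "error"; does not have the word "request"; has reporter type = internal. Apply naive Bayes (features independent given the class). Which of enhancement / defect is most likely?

defect

enhancement: 0.65 × (1−0.4) × 0.45 × 0.25 = 0.043875
defect: 0.35 × (1−0.6) × 0.7 × 0.9 = 0.0882
Highest score → defect.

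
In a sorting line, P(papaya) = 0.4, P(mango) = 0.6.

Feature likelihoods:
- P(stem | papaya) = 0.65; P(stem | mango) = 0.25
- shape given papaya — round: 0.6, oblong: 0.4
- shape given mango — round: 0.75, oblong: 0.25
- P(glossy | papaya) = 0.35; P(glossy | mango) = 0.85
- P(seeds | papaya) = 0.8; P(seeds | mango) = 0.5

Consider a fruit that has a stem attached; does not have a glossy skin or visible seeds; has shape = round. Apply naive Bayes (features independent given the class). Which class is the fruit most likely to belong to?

papaya: 0.4 × 0.65 × 0.6 × (1−0.35) × (1−0.8) = 0.02028
mango: 0.6 × 0.25 × 0.75 × (1−0.85) × (1−0.5) = 0.0084375
Highest score → papaya.

papaya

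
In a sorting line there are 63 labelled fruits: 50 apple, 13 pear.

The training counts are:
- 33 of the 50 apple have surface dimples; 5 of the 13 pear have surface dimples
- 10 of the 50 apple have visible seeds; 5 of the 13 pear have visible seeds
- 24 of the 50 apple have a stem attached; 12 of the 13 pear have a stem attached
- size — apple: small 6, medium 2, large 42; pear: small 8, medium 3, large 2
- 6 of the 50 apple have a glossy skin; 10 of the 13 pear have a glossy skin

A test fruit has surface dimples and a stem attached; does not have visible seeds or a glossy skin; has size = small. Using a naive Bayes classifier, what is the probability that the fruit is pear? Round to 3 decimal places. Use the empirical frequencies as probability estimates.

0.232

apple: (50/63) × (33/50) × (40/50) × (24/50) × (6/50) × (44/50) ≈ 0.0212407
pear: (13/63) × (5/13) × (8/13) × (12/13) × (8/13) × (3/13) ≈ 0.00640234
P(pear | x) = 0.00640234 / 0.02764304 ≈ 0.232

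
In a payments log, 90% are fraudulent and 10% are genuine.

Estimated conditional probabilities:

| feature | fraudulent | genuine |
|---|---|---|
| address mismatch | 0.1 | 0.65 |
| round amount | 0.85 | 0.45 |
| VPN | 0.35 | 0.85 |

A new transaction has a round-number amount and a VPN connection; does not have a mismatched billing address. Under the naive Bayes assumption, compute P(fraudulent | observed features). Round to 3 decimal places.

fraudulent: 0.9 × (1−0.1) × 0.85 × 0.35 = 0.240975
genuine: 0.1 × (1−0.65) × 0.45 × 0.85 = 0.0133875
P(fraudulent | x) = 0.240975 / 0.2543625 ≈ 0.947

0.947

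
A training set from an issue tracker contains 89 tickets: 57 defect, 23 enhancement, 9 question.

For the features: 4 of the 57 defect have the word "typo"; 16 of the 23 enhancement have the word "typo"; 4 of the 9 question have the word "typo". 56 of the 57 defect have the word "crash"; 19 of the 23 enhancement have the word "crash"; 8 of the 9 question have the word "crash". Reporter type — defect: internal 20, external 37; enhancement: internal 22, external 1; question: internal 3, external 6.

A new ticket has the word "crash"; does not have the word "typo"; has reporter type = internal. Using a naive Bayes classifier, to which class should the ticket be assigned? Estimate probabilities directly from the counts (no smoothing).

defect

defect: (57/89) × (53/57) × (56/57) × (20/57) ≈ 0.205284
enhancement: (23/89) × (7/23) × (19/23) × (22/23) ≈ 0.0621482
question: (9/89) × (5/9) × (8/9) × (3/9) ≈ 0.0166459
Highest score → defect.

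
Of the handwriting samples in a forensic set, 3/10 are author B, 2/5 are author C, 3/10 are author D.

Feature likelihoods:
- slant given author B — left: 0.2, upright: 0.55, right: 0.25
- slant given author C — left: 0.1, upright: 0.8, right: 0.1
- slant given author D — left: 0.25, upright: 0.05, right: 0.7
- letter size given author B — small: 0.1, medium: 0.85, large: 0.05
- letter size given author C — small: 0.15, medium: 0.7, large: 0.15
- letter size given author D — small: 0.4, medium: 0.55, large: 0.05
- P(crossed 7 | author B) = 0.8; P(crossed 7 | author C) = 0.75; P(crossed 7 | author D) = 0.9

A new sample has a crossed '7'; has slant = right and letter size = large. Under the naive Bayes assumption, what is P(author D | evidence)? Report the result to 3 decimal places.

0.558

author B: 0.3 × 0.25 × 0.05 × 0.8 = 0.003
author C: 0.4 × 0.1 × 0.15 × 0.75 = 0.0045
author D: 0.3 × 0.7 × 0.05 × 0.9 = 0.00945
P(author D | x) = 0.00945 / 0.01695 ≈ 0.558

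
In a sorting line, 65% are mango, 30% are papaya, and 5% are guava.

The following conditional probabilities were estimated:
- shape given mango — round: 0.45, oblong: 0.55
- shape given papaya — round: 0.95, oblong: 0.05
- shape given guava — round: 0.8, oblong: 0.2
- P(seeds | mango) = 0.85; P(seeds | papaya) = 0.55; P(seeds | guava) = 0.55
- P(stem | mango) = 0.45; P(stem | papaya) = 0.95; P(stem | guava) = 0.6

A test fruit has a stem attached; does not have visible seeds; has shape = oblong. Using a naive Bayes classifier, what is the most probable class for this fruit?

mango: 0.65 × 0.55 × (1−0.85) × 0.45 = 0.02413125
papaya: 0.3 × 0.05 × (1−0.55) × 0.95 = 0.0064125
guava: 0.05 × 0.2 × (1−0.55) × 0.6 = 0.0027
Highest score → mango.

mango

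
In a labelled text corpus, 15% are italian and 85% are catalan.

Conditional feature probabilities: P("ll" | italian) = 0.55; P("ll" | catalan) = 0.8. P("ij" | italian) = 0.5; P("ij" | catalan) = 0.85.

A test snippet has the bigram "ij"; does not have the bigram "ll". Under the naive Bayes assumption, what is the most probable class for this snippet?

italian: 0.15 × (1−0.55) × 0.5 = 0.03375
catalan: 0.85 × (1−0.8) × 0.85 = 0.1445
Highest score → catalan.

catalan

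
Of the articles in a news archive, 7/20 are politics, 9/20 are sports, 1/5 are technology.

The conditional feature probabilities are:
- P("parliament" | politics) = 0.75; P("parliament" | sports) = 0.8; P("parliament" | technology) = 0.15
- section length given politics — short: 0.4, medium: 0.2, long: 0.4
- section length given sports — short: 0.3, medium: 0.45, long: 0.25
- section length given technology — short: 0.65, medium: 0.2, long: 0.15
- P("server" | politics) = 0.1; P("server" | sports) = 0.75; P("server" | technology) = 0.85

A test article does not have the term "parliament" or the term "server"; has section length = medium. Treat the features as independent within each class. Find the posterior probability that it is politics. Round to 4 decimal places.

politics: 0.35 × (1−0.75) × 0.2 × (1−0.1) = 0.01575
sports: 0.45 × (1−0.8) × 0.45 × (1−0.75) = 0.010125
technology: 0.2 × (1−0.15) × 0.2 × (1−0.85) = 0.0051
P(politics | x) = 0.01575 / 0.030975 ≈ 0.5085

0.5085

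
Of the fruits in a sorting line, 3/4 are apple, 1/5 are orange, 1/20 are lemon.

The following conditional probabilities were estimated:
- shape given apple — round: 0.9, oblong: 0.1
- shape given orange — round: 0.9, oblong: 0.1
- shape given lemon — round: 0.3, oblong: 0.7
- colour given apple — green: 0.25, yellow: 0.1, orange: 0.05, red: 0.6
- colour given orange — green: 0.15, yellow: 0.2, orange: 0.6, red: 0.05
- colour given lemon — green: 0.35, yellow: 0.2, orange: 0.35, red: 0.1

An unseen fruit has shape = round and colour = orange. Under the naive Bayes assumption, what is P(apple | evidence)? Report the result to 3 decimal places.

0.230

apple: 0.75 × 0.9 × 0.05 = 0.03375
orange: 0.2 × 0.9 × 0.6 = 0.108
lemon: 0.05 × 0.3 × 0.35 = 0.00525
P(apple | x) = 0.03375 / 0.147 ≈ 0.230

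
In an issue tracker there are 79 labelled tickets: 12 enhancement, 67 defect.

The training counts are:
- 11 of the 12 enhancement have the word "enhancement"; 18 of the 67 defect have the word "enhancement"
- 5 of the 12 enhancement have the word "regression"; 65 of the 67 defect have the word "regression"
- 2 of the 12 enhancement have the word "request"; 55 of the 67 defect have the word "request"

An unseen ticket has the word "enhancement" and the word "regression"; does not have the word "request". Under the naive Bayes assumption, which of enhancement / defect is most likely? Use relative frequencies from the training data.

enhancement: (12/79) × (11/12) × (5/12) × (10/12) ≈ 0.0483474
defect: (67/79) × (18/67) × (65/67) × (12/67) ≈ 0.0395904
Highest score → enhancement.

enhancement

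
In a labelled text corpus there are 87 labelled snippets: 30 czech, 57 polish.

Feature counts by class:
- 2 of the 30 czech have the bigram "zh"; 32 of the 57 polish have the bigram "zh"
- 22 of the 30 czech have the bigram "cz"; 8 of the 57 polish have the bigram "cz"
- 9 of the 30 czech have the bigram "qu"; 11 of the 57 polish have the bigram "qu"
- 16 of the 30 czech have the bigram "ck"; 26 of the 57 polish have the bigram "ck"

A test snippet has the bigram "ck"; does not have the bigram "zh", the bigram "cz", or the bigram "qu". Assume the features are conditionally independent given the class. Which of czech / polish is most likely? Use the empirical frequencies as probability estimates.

polish

czech: (30/87) × (28/30) × (8/30) × (21/30) × (16/30) ≈ 0.0320409
polish: (57/87) × (25/57) × (49/57) × (46/57) × (26/57) ≈ 0.0909334
Highest score → polish.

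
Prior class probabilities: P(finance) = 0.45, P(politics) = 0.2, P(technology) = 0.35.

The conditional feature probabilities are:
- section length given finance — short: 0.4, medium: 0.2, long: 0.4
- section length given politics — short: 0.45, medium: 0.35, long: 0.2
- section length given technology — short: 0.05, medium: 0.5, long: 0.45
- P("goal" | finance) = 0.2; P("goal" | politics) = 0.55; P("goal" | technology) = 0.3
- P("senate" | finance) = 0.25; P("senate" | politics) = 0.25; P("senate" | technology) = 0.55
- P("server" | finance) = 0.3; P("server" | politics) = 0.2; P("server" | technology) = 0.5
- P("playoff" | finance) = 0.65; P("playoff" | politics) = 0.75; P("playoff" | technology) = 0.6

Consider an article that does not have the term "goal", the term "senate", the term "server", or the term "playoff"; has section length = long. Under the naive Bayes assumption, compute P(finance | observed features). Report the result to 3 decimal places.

0.677

finance: 0.45 × 0.4 × (1−0.2) × (1−0.25) × (1−0.3) × (1−0.65) = 0.02646
politics: 0.2 × 0.2 × (1−0.55) × (1−0.25) × (1−0.2) × (1−0.75) = 0.0027
technology: 0.35 × 0.45 × (1−0.3) × (1−0.55) × (1−0.5) × (1−0.6) = 0.0099225
P(finance | x) = 0.02646 / 0.0390825 ≈ 0.677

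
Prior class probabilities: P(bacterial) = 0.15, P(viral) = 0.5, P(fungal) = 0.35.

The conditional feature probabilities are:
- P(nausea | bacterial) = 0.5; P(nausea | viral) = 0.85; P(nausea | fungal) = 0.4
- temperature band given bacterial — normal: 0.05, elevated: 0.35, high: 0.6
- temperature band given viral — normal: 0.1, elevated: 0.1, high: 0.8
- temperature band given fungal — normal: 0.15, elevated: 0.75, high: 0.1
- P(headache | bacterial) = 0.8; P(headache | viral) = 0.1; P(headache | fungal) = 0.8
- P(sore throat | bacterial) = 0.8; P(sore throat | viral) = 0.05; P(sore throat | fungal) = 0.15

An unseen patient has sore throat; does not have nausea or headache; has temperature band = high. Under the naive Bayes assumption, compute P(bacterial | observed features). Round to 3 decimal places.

0.684

bacterial: 0.15 × (1−0.5) × 0.6 × (1−0.8) × 0.8 = 0.0072
viral: 0.5 × (1−0.85) × 0.8 × (1−0.1) × 0.05 = 0.0027
fungal: 0.35 × (1−0.4) × 0.1 × (1−0.8) × 0.15 = 0.00063
P(bacterial | x) = 0.0072 / 0.01053 ≈ 0.684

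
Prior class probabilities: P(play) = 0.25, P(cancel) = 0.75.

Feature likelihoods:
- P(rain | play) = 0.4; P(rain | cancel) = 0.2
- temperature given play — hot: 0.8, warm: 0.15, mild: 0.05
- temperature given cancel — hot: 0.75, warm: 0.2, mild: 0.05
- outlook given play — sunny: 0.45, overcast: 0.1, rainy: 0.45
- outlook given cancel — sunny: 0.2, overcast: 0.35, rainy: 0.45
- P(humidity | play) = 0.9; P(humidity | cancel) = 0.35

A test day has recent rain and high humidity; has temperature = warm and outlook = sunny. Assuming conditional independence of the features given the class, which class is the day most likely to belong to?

play

play: 0.25 × 0.4 × 0.15 × 0.45 × 0.9 = 0.006075
cancel: 0.75 × 0.2 × 0.2 × 0.2 × 0.35 = 0.0021
Highest score → play.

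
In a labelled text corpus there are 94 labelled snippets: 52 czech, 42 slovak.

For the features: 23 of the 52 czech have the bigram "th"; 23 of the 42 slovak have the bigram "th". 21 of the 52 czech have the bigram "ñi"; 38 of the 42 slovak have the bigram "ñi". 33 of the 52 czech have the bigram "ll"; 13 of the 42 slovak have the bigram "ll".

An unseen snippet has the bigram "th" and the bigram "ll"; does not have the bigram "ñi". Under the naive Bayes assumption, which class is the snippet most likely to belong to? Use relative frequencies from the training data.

czech

czech: (52/94) × (23/52) × (31/52) × (33/52) ≈ 0.0925697
slovak: (42/94) × (23/42) × (4/42) × (13/42) ≈ 0.00721281
Highest score → czech.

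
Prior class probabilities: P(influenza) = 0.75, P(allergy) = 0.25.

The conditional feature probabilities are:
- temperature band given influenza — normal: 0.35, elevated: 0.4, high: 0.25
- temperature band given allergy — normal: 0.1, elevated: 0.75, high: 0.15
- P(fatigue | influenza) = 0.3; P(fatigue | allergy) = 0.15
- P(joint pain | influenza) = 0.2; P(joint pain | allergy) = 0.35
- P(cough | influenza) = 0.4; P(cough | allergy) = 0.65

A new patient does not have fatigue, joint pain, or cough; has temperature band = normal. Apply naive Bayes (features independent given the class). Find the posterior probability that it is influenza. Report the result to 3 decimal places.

influenza: 0.75 × 0.35 × (1−0.3) × (1−0.2) × (1−0.4) = 0.0882
allergy: 0.25 × 0.1 × (1−0.15) × (1−0.35) × (1−0.65) = 0.004834375
P(influenza | x) = 0.0882 / 0.093034375 ≈ 0.948

0.948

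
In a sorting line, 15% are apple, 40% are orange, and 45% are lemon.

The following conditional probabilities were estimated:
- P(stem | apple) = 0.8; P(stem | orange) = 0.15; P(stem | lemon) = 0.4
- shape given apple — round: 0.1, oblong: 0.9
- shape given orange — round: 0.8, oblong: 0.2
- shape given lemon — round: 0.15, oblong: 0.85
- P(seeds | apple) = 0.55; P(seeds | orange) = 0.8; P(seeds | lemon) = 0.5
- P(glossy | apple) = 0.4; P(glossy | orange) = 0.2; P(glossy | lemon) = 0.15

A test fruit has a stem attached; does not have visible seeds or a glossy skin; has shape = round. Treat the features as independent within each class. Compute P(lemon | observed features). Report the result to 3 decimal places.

0.512

apple: 0.15 × 0.8 × 0.1 × (1−0.55) × (1−0.4) = 0.00324
orange: 0.4 × 0.15 × 0.8 × (1−0.8) × (1−0.2) = 0.00768
lemon: 0.45 × 0.4 × 0.15 × (1−0.5) × (1−0.15) = 0.011475
P(lemon | x) = 0.011475 / 0.022395 ≈ 0.512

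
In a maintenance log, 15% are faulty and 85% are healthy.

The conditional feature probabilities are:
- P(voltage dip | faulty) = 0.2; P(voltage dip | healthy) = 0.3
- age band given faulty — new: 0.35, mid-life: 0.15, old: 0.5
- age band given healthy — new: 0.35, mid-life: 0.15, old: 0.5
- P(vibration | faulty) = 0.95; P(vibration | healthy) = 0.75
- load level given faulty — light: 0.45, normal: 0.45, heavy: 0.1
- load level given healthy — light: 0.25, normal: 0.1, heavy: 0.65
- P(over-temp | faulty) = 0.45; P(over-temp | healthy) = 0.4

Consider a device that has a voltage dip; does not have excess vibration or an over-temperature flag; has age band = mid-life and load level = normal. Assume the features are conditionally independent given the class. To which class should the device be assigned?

faulty: 0.15 × 0.2 × 0.15 × (1−0.95) × 0.45 × (1−0.45) = 0.0000556875
healthy: 0.85 × 0.3 × 0.15 × (1−0.75) × 0.1 × (1−0.4) = 0.00057375
Highest score → healthy.

healthy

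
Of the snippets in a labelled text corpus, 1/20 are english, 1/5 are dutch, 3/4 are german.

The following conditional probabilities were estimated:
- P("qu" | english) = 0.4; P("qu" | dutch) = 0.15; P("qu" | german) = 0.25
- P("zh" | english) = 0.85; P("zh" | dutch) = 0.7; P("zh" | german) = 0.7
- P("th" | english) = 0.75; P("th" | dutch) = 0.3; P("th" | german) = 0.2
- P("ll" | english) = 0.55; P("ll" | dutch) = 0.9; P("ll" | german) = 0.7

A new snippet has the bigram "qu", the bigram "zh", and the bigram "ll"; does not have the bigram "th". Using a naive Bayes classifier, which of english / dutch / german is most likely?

german

english: 0.05 × 0.4 × 0.85 × (1−0.75) × 0.55 = 0.0023375
dutch: 0.2 × 0.15 × 0.7 × (1−0.3) × 0.9 = 0.01323
german: 0.75 × 0.25 × 0.7 × (1−0.2) × 0.7 = 0.0735
Highest score → german.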